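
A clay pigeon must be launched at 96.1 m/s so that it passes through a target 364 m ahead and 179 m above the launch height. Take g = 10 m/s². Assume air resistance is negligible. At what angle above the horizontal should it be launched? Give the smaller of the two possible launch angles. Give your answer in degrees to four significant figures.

39.42°

Trajectory: y = x tanθ − g x² (1 + tan²θ)/(2v₀²). With x = 364, y = 179, v₀ = 96.1, g = 10.0:
71.73 tan²θ − 364 tanθ + (250.7) = 0.
tanθ = [364 ± √(364² − 4 × 71.73 × (250.7))] / (2 × 71.73) = (364 ± 246.1) / 143.5, giving tanθ = 0.8220 or 4.252.
θ = 39.42° or 76.77°; the smaller is 39.42°.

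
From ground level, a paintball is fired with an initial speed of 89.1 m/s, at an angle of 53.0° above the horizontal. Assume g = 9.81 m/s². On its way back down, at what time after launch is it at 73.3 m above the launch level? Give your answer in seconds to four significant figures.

13.39 s

vₓ = 89.10 cos 53.0° = 53.62 m/s; v_y0 = 89.10 sin 53.0° = 71.16 m/s.
Height y(t) = 71.16 t − 4.905 t² = 73.3 gives 4.905 t² − 71.16 t + 73.3 = 0.
t = [71.16 ± √(71.16² − 2·9.81·73.3)] / 9.81 = (71.16 ± 60.21) / 9.81, so t = 1.116 s or t = 13.39 s.
The descending-branch root is 13.39 s.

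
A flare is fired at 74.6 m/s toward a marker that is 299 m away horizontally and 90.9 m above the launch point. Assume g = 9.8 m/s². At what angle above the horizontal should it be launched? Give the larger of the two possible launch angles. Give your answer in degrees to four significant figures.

72.14°

Trajectory: y = x tanθ − g x² (1 + tan²θ)/(2v₀²). With x = 299, y = 90.9, v₀ = 74.6, g = 9.80:
78.72 tan²θ − 299 tanθ + (169.6) = 0.
tanθ = [299 ± √(299² − 4 × 78.72 × (169.6))] / (2 × 78.72) = (299 ± 189.7) / 157.4, giving tanθ = 0.6941 or 3.104.
θ = 34.77° or 72.14°; the larger is 72.14°.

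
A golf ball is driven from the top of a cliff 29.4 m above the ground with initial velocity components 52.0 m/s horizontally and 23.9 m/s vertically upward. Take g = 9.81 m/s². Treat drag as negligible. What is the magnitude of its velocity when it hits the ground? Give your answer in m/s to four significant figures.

62.06 m/s

With up positive and y = 0 at the ground: y(t) = 29.4 + (23.90) t − 4.905 t². Setting y = 0 and taking the positive root: t = [23.90 + √(23.90² + 2·9.81·29.4)] / 9.81 = (23.90 + 33.88) / 9.81 = 5.890 s.
Vertical velocity at impact: v_y = v_y0 − g t = 23.90 − 9.81 × 5.890 = −33.88 m/s.
Speed: |v| = √(vₓ² + v_y²) = √(52.00² + 33.88²) = 62.06 m/s.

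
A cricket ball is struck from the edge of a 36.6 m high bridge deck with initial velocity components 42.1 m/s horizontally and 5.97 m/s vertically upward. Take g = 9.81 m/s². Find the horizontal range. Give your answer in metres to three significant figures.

143 m

Vertical motion (up positive, ground at y = 0): 4.905 t² − (5.970) t − 36.6 = 0, so t = (5.970 + √(5.970² + 2·9.81·36.6)) / 9.81 = (5.970 + 27.45) / 9.81 = 3.407 s.
Horizontal distance: R = vₓ t = 42.10 × 3.407 = 143.4 m.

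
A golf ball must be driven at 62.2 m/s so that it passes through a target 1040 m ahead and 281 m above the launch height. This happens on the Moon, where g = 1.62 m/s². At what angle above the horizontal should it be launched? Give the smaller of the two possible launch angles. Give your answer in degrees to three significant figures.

Trajectory: y = x tanθ − g x² (1 + tan²θ)/(2v₀²). With x = 1040, y = 281, v₀ = 62.2, g = 1.62:
226.4 tan²θ − 1040 tanθ + (507.4) = 0.
tanθ = [1040 ± √(1040² − 4 × 226.4 × (507.4))] / (2 × 226.4) = (1040 ± 788.6) / 452.9, giving tanθ = 0.5550 or 4.038.
θ = 29.03° or 76.09°; the smaller is 29.03°.

29.0°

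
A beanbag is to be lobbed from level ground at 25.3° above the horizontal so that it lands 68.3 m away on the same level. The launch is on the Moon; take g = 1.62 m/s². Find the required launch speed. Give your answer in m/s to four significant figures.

From R = (v₀² / g) sin 2θ: v₀ = √(gR / sin 2θ).
v₀ = √(1.62 × 68.3 / sin 50.60°) = √(110.6 / 0.7727) = √143.19 = 11.97 m/s.

11.97 m/s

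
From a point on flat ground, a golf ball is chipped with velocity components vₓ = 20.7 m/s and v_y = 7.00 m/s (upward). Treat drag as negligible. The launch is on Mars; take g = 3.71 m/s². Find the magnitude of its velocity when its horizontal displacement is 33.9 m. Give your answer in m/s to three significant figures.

Time to reach x = 33.9 m: t = x/vₓ = 33.9/20.70 = 1.638 s.
Vertical velocity there: v_y = v_y0 − g t = 7.000 − 3.71 × 1.638 = 0.9242 m/s.
Speed: √(vₓ² + v_y²) = √(20.70² + 0.9242²) = 20.72 m/s.

20.7 m/s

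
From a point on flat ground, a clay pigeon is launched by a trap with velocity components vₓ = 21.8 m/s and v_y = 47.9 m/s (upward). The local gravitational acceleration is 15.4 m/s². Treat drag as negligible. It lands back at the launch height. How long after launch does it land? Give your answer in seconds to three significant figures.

6.22 s

Landing at launch height ⇒ T = 2 v_y0 / g = 2 × 47.90 / 15.4 = 6.221 s.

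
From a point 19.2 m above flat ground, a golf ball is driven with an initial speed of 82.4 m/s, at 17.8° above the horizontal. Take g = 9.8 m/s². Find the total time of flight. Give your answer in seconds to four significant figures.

Horizontal component vₓ = 82.40 cos 17.8° = 78.46 m/s; vertical v_y0 = 82.40 sin 17.8° = 25.19 m/s.
With up positive and y = 0 at the ground: y(t) = 19.2 + (25.19) t − 4.900 t². Setting y = 0 and taking the positive root: t = [25.19 + √(25.19² + 2·9.80·19.2)] / 9.80 = (25.19 + 31.79) / 9.80 = 5.815 s.

5.815 s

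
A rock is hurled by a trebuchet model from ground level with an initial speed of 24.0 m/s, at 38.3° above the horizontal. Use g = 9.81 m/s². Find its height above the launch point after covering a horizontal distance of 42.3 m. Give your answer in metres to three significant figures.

Horizontal component vₓ = 24.00 cos 38.3° = 18.83 m/s; vertical v_y0 = 24.00 sin 38.3° = 14.87 m/s.
x = vₓ t ⇒ t = 42.3/18.83 = 2.246 s.
Height: y = v_y0 t − ½ g t² = 14.87 × 2.246 − 4.905 × 2.246² = 33.41 − 24.74 = 8.666 m.

8.67 m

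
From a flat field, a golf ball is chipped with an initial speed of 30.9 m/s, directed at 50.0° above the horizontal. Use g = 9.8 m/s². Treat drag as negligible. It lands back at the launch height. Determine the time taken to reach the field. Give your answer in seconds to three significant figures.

Components: vₓ = 30.90 cos 50.0° = 19.86 m/s, v_y0 = 30.90 sin 50.0° = 23.67 m/s.
Landing at launch height ⇒ T = 2 v_y0 / g = 2 × 23.67 / 9.80 = 4.831 s.

4.83 s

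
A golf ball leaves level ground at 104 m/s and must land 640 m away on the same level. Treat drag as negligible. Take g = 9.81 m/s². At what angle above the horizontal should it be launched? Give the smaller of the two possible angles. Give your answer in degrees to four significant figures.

Level-ground range R = v₀² sin(2θ)/g ⇒ sin(2θ) = gR/v₀² = 9.81 × 640 / 104² = 0.5805.
2θ = 35.48° or 180° − 35.48° = 144.5°, so θ = 17.74° or 72.26°.
The smaller angle is 17.74°.

17.74°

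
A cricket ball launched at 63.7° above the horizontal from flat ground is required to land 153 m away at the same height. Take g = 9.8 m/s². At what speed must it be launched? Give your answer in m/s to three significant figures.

On level ground R = v₀² sin 2θ / g ⇒ v₀ = √(gR / sin 2θ).
v₀ = √(9.80 × 153 / sin 127.4°) = √(1499 / 0.7944) = √1887.4 = 43.44 m/s.

43.4 m/s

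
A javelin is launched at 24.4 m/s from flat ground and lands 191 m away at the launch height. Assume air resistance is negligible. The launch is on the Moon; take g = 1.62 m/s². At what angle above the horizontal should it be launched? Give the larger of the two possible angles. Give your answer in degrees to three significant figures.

74.3°

Level-ground range R = v₀² sin(2θ)/g ⇒ sin(2θ) = gR/v₀² = 1.62 × 191 / 24.4² = 0.5197.
2θ = 31.31° or 180° − 31.31° = 148.7°, so θ = 15.66° or 74.34°.
The larger angle is 74.34°.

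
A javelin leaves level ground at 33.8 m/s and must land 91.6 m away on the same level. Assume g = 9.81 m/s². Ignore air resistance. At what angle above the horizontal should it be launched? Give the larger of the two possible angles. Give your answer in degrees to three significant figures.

From R = (v₀²/g) sin 2θ: sin 2θ = 9.81 × 91.6 / 1142.4 = 0.7866.
2θ = 51.87° or 180° − 51.87° = 128.1°, so θ = 25.93° or 64.07°.
The larger angle is 64.07°.

64.1°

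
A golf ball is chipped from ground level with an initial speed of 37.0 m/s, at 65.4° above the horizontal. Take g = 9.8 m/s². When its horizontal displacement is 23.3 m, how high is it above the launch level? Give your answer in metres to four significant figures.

Horizontal component vₓ = 37.00 cos 65.4° = 15.40 m/s; vertical v_y0 = 37.00 sin 65.4° = 33.64 m/s.
At x = 23.3 m, t = x/vₓ = 23.3/15.40 = 1.513 s.
Height: y = v_y0 t − ½ g t² = 33.64 × 1.513 − 4.900 × 1.513² = 50.89 − 11.21 = 39.68 m.

39.68 m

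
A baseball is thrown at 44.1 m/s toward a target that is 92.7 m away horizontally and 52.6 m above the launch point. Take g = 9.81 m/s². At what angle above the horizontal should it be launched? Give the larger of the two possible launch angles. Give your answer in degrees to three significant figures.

72.7°

Trajectory: y = x tanθ − g x² (1 + tan²θ)/(2v₀²). With x = 92.7, y = 52.6, v₀ = 44.1, g = 9.81:
21.67 tan²θ − 92.7 tanθ + (74.27) = 0.
tanθ = [92.7 ± √(92.7² − 4 × 21.67 × (74.27))] / (2 × 21.67) = (92.7 ± 46.42) / 43.35, giving tanθ = 1.068 or 3.209.
θ = 46.88° or 72.69°; the larger is 72.69°.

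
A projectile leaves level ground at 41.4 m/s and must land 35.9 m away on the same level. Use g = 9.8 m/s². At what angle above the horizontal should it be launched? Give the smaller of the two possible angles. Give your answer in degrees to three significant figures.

Level-ground range R = v₀² sin(2θ)/g ⇒ sin(2θ) = gR/v₀² = 9.80 × 35.9 / 41.4² = 0.2053.
2θ = 11.85° or 180° − 11.85° = 168.2°, so θ = 5.923° or 84.08°.
The smaller angle is 5.923°.

5.92°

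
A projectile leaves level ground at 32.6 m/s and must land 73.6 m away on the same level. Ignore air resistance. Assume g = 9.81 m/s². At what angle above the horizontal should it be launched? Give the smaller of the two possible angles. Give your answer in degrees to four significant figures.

Level-ground range R = v₀² sin(2θ)/g ⇒ sin(2θ) = gR/v₀² = 9.81 × 73.6 / 32.6² = 0.6794.
2θ = 42.80° or 180° − 42.80° = 137.2°, so θ = 21.40° or 68.60°.
The smaller angle is 21.40°.

21.40°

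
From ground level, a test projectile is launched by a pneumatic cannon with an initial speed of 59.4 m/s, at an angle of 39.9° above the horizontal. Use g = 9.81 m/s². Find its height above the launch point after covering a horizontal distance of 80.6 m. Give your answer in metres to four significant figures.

52.05 m

Horizontal component vₓ = 59.40 cos 39.9° = 45.57 m/s; vertical v_y0 = 59.40 sin 39.9° = 38.10 m/s.
At x = 80.6 m, t = x/vₓ = 80.6/45.57 = 1.769 s.
Height: y = v_y0 t − ½ g t² = 38.10 × 1.769 − 4.905 × 1.769² = 67.39 − 15.34 = 52.05 m.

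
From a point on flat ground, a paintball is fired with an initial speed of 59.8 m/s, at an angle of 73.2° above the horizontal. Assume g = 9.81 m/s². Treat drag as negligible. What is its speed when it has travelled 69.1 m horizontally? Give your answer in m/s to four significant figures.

24.98 m/s

vₓ = 59.80 cos 73.2° = 17.28 m/s; v_y0 = 59.80 sin 73.2° = 57.25 m/s.
Time to reach x = 69.1 m: t = x/vₓ = 69.1/17.28 = 3.998 s.
Vertical velocity there: v_y = v_y0 − g t = 57.25 − 9.81 × 3.998 = 18.03 m/s.
Speed: √(vₓ² + v_y²) = √(17.28² + 18.03²) = 24.98 m/s.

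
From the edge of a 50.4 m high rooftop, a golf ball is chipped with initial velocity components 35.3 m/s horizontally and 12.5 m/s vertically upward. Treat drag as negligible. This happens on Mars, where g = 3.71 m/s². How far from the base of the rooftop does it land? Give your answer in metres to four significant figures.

The projectile lands when y = 50.4 + (12.50) t − ½·3.71·t² = 0. Positive root: t = (12.50 + √(12.50² + 2·3.71·50.4)) / 3.71 = (12.50 + 23.03) / 3.71 = 9.576 s.
Horizontal distance: R = vₓ t = 35.30 × 9.576 = 338.0 m.

338.0 m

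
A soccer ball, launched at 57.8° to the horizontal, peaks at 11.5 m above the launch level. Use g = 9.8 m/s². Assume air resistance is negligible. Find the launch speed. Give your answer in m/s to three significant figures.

At the peak v_y = 0, so v_y0 = √(2gH) = √(2 × 9.80 × 11.5) = 15.01 m/s.
v_y0 = v₀ sin θ ⇒ v₀ = 15.01 / sin 57.8° = 17.74 m/s.

17.7 m/s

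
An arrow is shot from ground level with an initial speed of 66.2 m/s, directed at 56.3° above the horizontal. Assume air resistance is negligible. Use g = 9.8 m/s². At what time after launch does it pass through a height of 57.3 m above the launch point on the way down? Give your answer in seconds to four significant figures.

10.08 s

Horizontal component vₓ = 66.20 cos 56.3° = 36.73 m/s; vertical v_y0 = 66.20 sin 56.3° = 55.08 m/s.
Set y = v_y0 t − ½ g t² = 57.3: 4.900 t² − 55.08 t + 57.3 = 0.
Quadratic formula: t = (55.08 ± √1910.2) / 9.80 = (55.08 ± 43.71) / 9.80 → t = 1.160 s or 10.08 s.
The descending-branch root is 10.08 s.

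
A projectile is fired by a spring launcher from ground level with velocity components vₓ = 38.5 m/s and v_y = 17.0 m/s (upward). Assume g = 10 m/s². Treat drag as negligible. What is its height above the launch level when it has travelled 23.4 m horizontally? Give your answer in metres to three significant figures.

x = vₓ t ⇒ t = 23.4/38.50 = 0.6078 s.
Height: y = v_y0 t − ½ g t² = 17.00 × 0.6078 − 5.000 × 0.6078² = 10.33 − 1.847 = 8.485 m.

8.49 m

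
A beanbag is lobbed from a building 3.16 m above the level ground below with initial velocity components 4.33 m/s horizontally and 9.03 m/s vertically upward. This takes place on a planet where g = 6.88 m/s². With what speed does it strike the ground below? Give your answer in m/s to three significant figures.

12.0 m/s

With up positive and y = 0 at the ground: y(t) = 3.16 + (9.030) t − 3.440 t². Setting y = 0 and taking the positive root: t = [9.030 + √(9.030² + 2·6.88·3.16)] / 6.88 = (9.030 + 11.18) / 6.88 = 2.938 s.
Vertical velocity at impact: v_y = v_y0 − g t = 9.030 − 6.88 × 2.938 = −11.18 m/s.
Speed: |v| = √(vₓ² + v_y²) = √(4.330² + 11.18²) = 11.99 m/s.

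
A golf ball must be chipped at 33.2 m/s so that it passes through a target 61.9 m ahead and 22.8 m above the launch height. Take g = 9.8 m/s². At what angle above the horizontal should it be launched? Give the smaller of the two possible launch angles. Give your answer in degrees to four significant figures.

39.89°

Trajectory: y = x tanθ − g x² (1 + tan²θ)/(2v₀²). With x = 61.9, y = 22.8, v₀ = 33.2, g = 9.80:
17.03 tan²θ − 61.9 tanθ + (39.83) = 0.
tanθ = [61.9 ± √(61.9² − 4 × 17.03 × (39.83))] / (2 × 17.03) = (61.9 ± 33.43) / 34.07, giving tanθ = 0.8357 or 2.798.
θ = 39.89° or 70.34°; the smaller is 39.89°.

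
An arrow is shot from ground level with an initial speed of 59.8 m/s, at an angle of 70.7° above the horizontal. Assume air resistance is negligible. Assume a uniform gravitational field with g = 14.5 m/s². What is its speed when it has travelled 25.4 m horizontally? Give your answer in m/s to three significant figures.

Components: vₓ = 59.80 cos 70.7° = 19.76 m/s, v_y0 = 59.80 sin 70.7° = 56.44 m/s.
Time to reach x = 25.4 m: t = x/vₓ = 25.4/19.76 = 1.285 s.
Vertical velocity there: v_y = v_y0 − g t = 56.44 − 14.5 × 1.285 = 37.81 m/s.
Speed: √(vₓ² + v_y²) = √(19.76² + 37.81²) = 42.66 m/s.

42.7 m/s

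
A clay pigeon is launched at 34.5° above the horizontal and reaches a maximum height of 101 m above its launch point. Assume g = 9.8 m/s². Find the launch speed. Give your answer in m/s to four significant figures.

At the peak v_y = 0, so v_y0 = √(2gH) = √(2 × 9.80 × 101) = 44.49 m/s.
v_y0 = v₀ sin θ ⇒ v₀ = 44.49 / sin 34.5° = 78.55 m/s.

78.55 m/s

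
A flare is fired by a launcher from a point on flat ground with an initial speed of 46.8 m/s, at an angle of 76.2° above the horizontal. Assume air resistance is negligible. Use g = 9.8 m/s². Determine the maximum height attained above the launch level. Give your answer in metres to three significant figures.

Components: vₓ = 46.80 cos 76.2° = 11.16 m/s, v_y0 = 46.80 sin 76.2° = 45.45 m/s.
At the apex v_y = 0, so H = v_y0²/(2g) = 45.45²/19.60 = 105.4 m.

105 m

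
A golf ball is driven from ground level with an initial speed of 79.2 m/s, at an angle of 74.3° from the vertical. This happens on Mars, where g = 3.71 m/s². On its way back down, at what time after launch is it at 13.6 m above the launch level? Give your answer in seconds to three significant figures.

Horizontal component vₓ = 79.20 sin 74.3° = 76.25 m/s; vertical v_y0 = 79.20 cos 74.3° = 21.43 m/s.
Require v_y0 t − ½ g t² = 13.6, i.e. 1.855 t² − 21.43 t + 13.6 = 0.
Quadratic formula: t = (21.43 ± √358.40) / 3.71 = (21.43 ± 18.93) / 3.71 → t = 0.6739 s or 10.88 s.
The descending-branch root is 10.88 s.

10.9 s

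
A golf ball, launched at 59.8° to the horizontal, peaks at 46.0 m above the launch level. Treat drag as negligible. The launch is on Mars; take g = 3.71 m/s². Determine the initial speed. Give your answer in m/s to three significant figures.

21.4 m/s

At the peak v_y = 0, so v_y0 = √(2gH) = √(2 × 3.71 × 46.0) = 18.47 m/s.
v_y0 = v₀ sin θ ⇒ v₀ = 18.47 / sin 59.8° = 21.38 m/s.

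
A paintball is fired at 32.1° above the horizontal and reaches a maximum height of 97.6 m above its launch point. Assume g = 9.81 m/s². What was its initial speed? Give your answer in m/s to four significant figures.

At the peak v_y = 0, so v_y0 = √(2gH) = √(2 × 9.81 × 97.6) = 43.76 m/s.
v_y0 = v₀ sin θ ⇒ v₀ = 43.76 / sin 32.1° = 82.35 m/s.

82.35 m/s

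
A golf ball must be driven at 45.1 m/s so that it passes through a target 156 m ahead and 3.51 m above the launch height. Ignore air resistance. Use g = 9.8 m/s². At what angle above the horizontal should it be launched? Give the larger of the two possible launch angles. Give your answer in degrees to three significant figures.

Trajectory: y = x tanθ − g x² (1 + tan²θ)/(2v₀²). With x = 156, y = 3.51, v₀ = 45.1, g = 9.80:
58.63 tan²θ − 156 tanθ + (62.14) = 0.
tanθ = [156 ± √(156² − 4 × 58.63 × (62.14))] / (2 × 58.63) = (156 ± 98.82) / 117.3, giving tanθ = 0.4877 or 2.173.
θ = 26.00° or 65.29°; the larger is 65.29°.

65.3°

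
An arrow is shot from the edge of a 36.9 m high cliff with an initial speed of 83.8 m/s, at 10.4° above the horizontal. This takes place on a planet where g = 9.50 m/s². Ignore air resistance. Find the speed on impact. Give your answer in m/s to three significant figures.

vₓ = 83.80 cos 10.4° = 82.42 m/s; v_y0 = 83.80 sin 10.4° = 15.13 m/s.
Vertical motion (up positive, ground at y = 0): 4.750 t² − (15.13) t − 36.9 = 0, so t = (15.13 + √(15.13² + 2·9.50·36.9)) / 9.50 = (15.13 + 30.49) / 9.50 = 4.802 s.
Vertical velocity at impact: v_y = v_y0 − g t = 15.13 − 9.50 × 4.802 = −30.49 m/s.
Speed: |v| = √(vₓ² + v_y²) = √(82.42² + 30.49²) = 87.88 m/s.

87.9 m/s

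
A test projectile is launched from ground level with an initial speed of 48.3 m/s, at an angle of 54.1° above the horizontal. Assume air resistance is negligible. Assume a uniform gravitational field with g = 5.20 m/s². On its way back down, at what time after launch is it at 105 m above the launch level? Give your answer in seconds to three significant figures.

Components: vₓ = 48.30 cos 54.1° = 28.32 m/s, v_y0 = 48.30 sin 54.1° = 39.13 m/s.
Height y(t) = 39.13 t − 2.600 t² = 105 gives 2.600 t² − 39.13 t + 105 = 0.
Quadratic formula: t = (39.13 ± √438.77) / 5.20 = (39.13 ± 20.95) / 5.20 → t = 3.496 s or 11.55 s.
The descending-branch root is 11.55 s.

11.6 s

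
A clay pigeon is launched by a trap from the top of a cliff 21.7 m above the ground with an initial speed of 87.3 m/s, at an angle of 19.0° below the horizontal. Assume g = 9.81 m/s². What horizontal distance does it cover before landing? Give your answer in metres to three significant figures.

56.4 m

vₓ = 87.30 cos 19.0° = 82.54 m/s; v_y0 = −28.42 m/s (downward).
The projectile lands when y = 21.7 + (−28.42) t − ½·9.81·t² = 0. Positive root: t = (−28.42 + √(28.42² + 2·9.81·21.7)) / 9.81 = (−28.42 + 35.12) / 9.81 = 0.6830 s.
Horizontal distance: R = vₓ t = 82.54 × 0.6830 = 56.38 m.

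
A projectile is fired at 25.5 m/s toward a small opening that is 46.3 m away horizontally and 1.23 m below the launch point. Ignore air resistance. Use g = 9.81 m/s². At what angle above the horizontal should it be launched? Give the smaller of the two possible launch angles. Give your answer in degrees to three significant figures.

20.3°

Trajectory: y = x tanθ − g x² (1 + tan²θ)/(2v₀²). With x = 46.3, y = −1.23, v₀ = 25.5, g = 9.81:
16.17 tan²θ − 46.3 tanθ + (14.94) = 0.
tanθ = [46.3 ± √(46.3² − 4 × 16.17 × (14.94))] / (2 × 16.17) = (46.3 ± 34.31) / 32.34, giving tanθ = 0.3707 or 2.493.
θ = 20.34° or 68.14°; the smaller is 20.34°.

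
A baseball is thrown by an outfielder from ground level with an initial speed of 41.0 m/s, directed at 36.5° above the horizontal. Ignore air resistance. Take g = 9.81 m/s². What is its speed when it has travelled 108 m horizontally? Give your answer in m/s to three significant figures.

33.9 m/s

Components: vₓ = 41.00 cos 36.5° = 32.96 m/s, v_y0 = 41.00 sin 36.5° = 24.39 m/s.
x = vₓ t ⇒ t = 108/32.96 = 3.277 s.
Vertical velocity there: v_y = v_y0 − g t = 24.39 − 9.81 × 3.277 = −7.759 m/s.
Speed: √(vₓ² + v_y²) = √(32.96² + 7.759²) = 33.86 m/s.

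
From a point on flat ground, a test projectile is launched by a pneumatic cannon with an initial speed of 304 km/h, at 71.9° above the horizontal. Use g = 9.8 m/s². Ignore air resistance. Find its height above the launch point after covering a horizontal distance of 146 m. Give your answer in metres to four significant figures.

294.9 m

Convert: 304 km/h = 304/3.6 = 84.44 m/s.
vₓ = 84.44 cos 71.9° = 26.23 m/s; v_y0 = 84.44 sin 71.9° = 80.27 m/s.
At x = 146 m, t = x/vₓ = 146/26.23 = 5.565 s.
Height: y = v_y0 t − ½ g t² = 80.27 × 5.565 − 4.900 × 5.565² = 446.7 − 151.8 = 294.9 m.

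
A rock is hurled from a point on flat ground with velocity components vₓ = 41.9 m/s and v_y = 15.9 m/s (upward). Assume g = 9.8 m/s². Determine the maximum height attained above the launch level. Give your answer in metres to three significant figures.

12.9 m

Peak height H = v_y0² / (2g) = 252.81 / 19.60 = 12.90 m.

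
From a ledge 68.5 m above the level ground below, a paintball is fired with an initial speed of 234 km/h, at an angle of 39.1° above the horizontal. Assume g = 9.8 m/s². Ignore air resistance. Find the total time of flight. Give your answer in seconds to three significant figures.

9.79 s

Convert: 234 km/h = 234/3.6 = 65.00 m/s.
Components: vₓ = 65.00 cos 39.1° = 50.44 m/s, v_y0 = 65.00 sin 39.1° = 40.99 m/s.
Vertical motion (up positive, ground at y = 0): 4.900 t² − (40.99) t − 68.5 = 0, so t = (40.99 + √(40.99² + 2·9.80·68.5)) / 9.80 = (40.99 + 54.98) / 9.80 = 9.794 s.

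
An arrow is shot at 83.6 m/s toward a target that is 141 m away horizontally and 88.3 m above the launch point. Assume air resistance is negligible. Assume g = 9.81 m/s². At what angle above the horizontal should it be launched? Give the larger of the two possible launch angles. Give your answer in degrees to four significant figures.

Trajectory: y = x tanθ − g x² (1 + tan²θ)/(2v₀²). With x = 141, y = 88.3, v₀ = 83.6, g = 9.81:
13.95 tan²θ − 141 tanθ + (102.3) = 0.
tanθ = [141 ± √(141² − 4 × 13.95 × (102.3))] / (2 × 13.95) = (141 ± 119.1) / 27.91, giving tanθ = 0.7864 or 9.319.
θ = 38.18° or 83.88°; the larger is 83.88°.

83.88°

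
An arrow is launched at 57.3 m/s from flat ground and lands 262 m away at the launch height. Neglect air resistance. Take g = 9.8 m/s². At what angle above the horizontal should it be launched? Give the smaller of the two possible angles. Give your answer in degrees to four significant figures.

25.72°

R = v₀² sin 2θ / g gives sin 2θ = gR/v₀² = 9.80·262/57.3² = 0.7820.
2θ = 51.45° or 180° − 51.45° = 128.6°, so θ = 25.72° or 64.28°.
The smaller angle is 25.72°.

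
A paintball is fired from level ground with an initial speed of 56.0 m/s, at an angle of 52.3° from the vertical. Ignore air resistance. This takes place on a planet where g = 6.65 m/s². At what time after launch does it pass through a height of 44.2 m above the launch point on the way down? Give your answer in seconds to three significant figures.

Horizontal component vₓ = 56.00 sin 52.3° = 44.31 m/s; vertical v_y0 = 56.00 cos 52.3° = 34.25 m/s.
Set y = v_y0 t − ½ g t² = 44.2: 3.325 t² − 34.25 t + 44.2 = 0.
t = [34.25 ± √(34.25² − 2·6.65·44.2)] / 6.65 = (34.25 ± 24.18) / 6.65, so t = 1.513 s or t = 8.786 s.
The descending-branch root is 8.786 s.

8.79 s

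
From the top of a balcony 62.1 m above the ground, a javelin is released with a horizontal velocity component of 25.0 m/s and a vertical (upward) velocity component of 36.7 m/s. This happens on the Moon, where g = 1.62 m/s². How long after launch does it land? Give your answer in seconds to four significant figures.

The projectile lands when y = 62.1 + (36.70) t − ½·1.62·t² = 0. Positive root: t = (36.70 + √(36.70² + 2·1.62·62.1)) / 1.62 = (36.70 + 39.35) / 1.62 = 46.94 s.

46.94 s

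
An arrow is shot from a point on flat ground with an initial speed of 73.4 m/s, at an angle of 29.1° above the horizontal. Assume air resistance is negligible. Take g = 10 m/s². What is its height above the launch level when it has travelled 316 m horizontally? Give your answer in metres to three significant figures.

Components: vₓ = 73.40 cos 29.1° = 64.13 m/s, v_y0 = 73.40 sin 29.1° = 35.70 m/s.
Time to reach x = 316 m: t = x/vₓ = 316/64.13 = 4.927 s.
Height: y = v_y0 t − ½ g t² = 35.70 × 4.927 − 5.000 × 4.927² = 175.9 − 121.4 = 54.50 m.

54.5 m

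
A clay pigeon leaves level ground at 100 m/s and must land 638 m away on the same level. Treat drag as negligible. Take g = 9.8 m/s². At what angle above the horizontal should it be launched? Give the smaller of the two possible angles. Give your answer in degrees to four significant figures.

From R = (v₀²/g) sin 2θ: sin 2θ = 9.80 × 638 / 10000 = 0.6252.
2θ = 38.70° or 180° − 38.70° = 141.3°, so θ = 19.35° or 70.65°.
The smaller angle is 19.35°.

19.35°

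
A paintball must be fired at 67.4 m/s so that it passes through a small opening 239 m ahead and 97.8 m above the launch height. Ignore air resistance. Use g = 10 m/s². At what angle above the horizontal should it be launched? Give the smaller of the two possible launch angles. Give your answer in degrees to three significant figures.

41.1°

Trajectory: y = x tanθ − g x² (1 + tan²θ)/(2v₀²). With x = 239, y = 97.8, v₀ = 67.4, g = 10.0:
62.87 tan²θ − 239 tanθ + (160.7) = 0.
tanθ = [239 ± √(239² − 4 × 62.87 × (160.7))] / (2 × 62.87) = (239 ± 129.3) / 125.7, giving tanθ = 0.8725 or 2.929.
θ = 41.11° or 71.15°; the smaller is 41.11°.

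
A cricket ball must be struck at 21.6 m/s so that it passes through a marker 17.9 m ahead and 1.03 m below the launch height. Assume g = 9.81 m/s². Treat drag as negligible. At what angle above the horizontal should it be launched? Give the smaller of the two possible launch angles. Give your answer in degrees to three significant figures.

7.63°

Trajectory: y = x tanθ − g x² (1 + tan²θ)/(2v₀²). With x = 17.9, y = −1.03, v₀ = 21.6, g = 9.81:
3.369 tan²θ − 17.9 tanθ + (2.339) = 0.
tanθ = [17.9 ± √(17.9² − 4 × 3.369 × (2.339))] / (2 × 3.369) = (17.9 ± 17.00) / 6.737, giving tanθ = 0.1340 or 5.180.
θ = 7.633° or 79.07°; the smaller is 7.633°.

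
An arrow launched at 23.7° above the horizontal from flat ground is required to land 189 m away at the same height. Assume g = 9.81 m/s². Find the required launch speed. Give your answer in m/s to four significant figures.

50.19 m/s

On level ground R = v₀² sin 2θ / g ⇒ v₀ = √(gR / sin 2θ).
v₀ = √(9.81 × 189 / sin 47.40°) = √(1854 / 0.7361) = √2518.8 = 50.19 m/s.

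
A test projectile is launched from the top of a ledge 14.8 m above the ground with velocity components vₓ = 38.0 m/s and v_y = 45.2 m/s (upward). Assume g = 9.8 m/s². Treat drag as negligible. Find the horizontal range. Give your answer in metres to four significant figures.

Vertical motion (up positive, ground at y = 0): 4.900 t² − (45.20) t − 14.8 = 0, so t = (45.20 + √(45.20² + 2·9.80·14.8)) / 9.80 = (45.20 + 48.30) / 9.80 = 9.541 s.
Horizontal distance: R = vₓ t = 38.00 × 9.541 = 362.6 m.

362.6 m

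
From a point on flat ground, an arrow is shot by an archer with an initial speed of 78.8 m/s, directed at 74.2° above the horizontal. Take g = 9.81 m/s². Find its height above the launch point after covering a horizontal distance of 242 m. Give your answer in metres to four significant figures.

vₓ = 78.80 cos 74.2° = 21.46 m/s; v_y0 = 78.80 sin 74.2° = 75.82 m/s.
Time to reach x = 242 m: t = x/vₓ = 242/21.46 = 11.28 s.
Height: y = v_y0 t − ½ g t² = 75.82 × 11.28 − 4.905 × 11.28² = 855.2 − 624.0 = 231.2 m.

231.2 m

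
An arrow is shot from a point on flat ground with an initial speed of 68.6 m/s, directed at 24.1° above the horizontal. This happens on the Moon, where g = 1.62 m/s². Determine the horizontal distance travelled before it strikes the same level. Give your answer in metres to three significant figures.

2170 m

Horizontal component vₓ = 68.60 cos 24.1° = 62.62 m/s; vertical v_y0 = 68.60 sin 24.1° = 28.01 m/s.
Time aloft: T = 2 v_y0 / g = 2 × 28.01 / 1.62 = 34.58 s.
Range: R = vₓ T = 62.62 × 34.58 = 2166 m.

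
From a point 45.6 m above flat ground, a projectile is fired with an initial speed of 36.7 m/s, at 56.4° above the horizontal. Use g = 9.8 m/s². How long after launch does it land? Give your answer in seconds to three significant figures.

7.48 s

Components: vₓ = 36.70 cos 56.4° = 20.31 m/s, v_y0 = 36.70 sin 56.4° = 30.57 m/s.
Vertical motion (up positive, ground at y = 0): 4.900 t² − (30.57) t − 45.6 = 0, so t = (30.57 + √(30.57² + 2·9.80·45.6)) / 9.80 = (30.57 + 42.76) / 9.80 = 7.482 s.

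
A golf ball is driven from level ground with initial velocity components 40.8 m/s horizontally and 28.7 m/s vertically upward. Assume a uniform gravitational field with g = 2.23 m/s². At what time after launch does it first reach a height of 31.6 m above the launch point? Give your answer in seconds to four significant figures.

1.153 s

Height y(t) = 28.70 t − 1.115 t² = 31.6 gives 1.115 t² − 28.70 t + 31.6 = 0.
t = [28.70 ± √(28.70² − 2·2.23·31.6)] / 2.23 = (28.70 ± 26.13) / 2.23, so t = 1.153 s or t = 24.59 s.
The first (ascending) time is 1.153 s.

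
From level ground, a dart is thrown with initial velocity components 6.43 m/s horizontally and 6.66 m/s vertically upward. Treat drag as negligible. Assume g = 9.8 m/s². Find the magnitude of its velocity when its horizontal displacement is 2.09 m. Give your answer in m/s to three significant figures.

7.31 m/s

x = vₓ t ⇒ t = 2.09/6.430 = 0.3250 s.
Vertical velocity there: v_y = v_y0 − g t = 6.660 − 9.80 × 0.3250 = 3.475 m/s.
Speed: √(vₓ² + v_y²) = √(6.430² + 3.475²) = 7.309 m/s.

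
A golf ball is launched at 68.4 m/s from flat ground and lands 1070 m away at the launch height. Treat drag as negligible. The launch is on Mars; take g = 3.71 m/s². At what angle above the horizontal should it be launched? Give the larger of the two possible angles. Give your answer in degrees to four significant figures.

Level-ground range R = v₀² sin(2θ)/g ⇒ sin(2θ) = gR/v₀² = 3.71 × 1070 / 68.4² = 0.8485.
2θ = 58.05° or 180° − 58.05° = 122.0°, so θ = 29.02° or 60.98°.
The larger angle is 60.98°.

60.98°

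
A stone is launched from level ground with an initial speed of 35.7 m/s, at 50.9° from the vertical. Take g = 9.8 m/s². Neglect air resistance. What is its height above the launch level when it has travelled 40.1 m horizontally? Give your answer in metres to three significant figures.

22.3 m

Resolve: vₓ = 35.70 sin 50.9° = 27.70 m/s and v_y0 = 35.70 cos 50.9° = 22.52 m/s.
Time to reach x = 40.1 m: t = x/vₓ = 40.1/27.70 = 1.447 s.
Height: y = v_y0 t − ½ g t² = 22.52 × 1.447 − 4.900 × 1.447² = 32.59 − 10.27 = 22.32 m.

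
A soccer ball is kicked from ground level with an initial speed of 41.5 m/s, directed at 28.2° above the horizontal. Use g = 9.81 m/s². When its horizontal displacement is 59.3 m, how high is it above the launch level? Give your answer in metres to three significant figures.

Horizontal component vₓ = 41.50 cos 28.2° = 36.57 m/s; vertical v_y0 = 41.50 sin 28.2° = 19.61 m/s.
x = vₓ t ⇒ t = 59.3/36.57 = 1.621 s.
Height: y = v_y0 t − ½ g t² = 19.61 × 1.621 − 4.905 × 1.621² = 31.80 − 12.89 = 18.90 m.

18.9 m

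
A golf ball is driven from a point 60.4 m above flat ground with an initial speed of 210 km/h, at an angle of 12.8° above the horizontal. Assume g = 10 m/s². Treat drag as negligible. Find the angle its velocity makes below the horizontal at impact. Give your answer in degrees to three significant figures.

33.1°

Convert: 210 km/h = 210/3.6 = 58.33 m/s.
Components: vₓ = 58.33 cos 12.8° = 56.88 m/s, v_y0 = 58.33 sin 12.8° = 12.92 m/s.
With up positive and y = 0 at the ground: y(t) = 60.4 + (12.92) t − 5.000 t². Setting y = 0 and taking the positive root: t = [12.92 + √(12.92² + 2·10.0·60.4)] / 10.0 = (12.92 + 37.08) / 10.0 = 5.000 s.
At impact: v_y = v_y0 − g t = −37.08 m/s; vₓ = 56.88 m/s.
Angle below horizontal: arctan(|v_y|/vₓ) = arctan(37.08/56.88) = 33.10°.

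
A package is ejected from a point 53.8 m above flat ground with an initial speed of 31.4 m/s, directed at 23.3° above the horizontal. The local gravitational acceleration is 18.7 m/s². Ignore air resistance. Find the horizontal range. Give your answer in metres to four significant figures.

Components: vₓ = 31.40 cos 23.3° = 28.84 m/s, v_y0 = 31.40 sin 23.3° = 12.42 m/s.
The projectile lands when y = 53.8 + (12.42) t − ½·18.7·t² = 0. Positive root: t = (12.42 + √(12.42² + 2·18.7·53.8)) / 18.7 = (12.42 + 46.54) / 18.7 = 3.153 s.
Horizontal distance: R = vₓ t = 28.84 × 3.153 = 90.94 m.

90.94 m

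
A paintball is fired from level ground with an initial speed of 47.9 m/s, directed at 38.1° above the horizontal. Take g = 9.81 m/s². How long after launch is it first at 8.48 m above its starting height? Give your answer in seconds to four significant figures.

0.3021 s

vₓ = 47.90 cos 38.1° = 37.69 m/s; v_y0 = 47.90 sin 38.1° = 29.56 m/s.
Require v_y0 t − ½ g t² = 8.48, i.e. 4.905 t² − 29.56 t + 8.48 = 0.
Quadratic formula: t = (29.56 ± √707.18) / 9.81 = (29.56 ± 26.59) / 9.81 → t = 0.3021 s or 5.724 s.
The first (ascending) time is 0.3021 s.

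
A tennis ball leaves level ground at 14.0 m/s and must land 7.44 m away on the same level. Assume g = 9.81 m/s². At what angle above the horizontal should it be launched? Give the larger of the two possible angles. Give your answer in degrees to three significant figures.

From R = (v₀²/g) sin 2θ: sin 2θ = 9.81 × 7.44 / 196.00 = 0.3724.
2θ = 21.86° or 180° − 21.86° = 158.1°, so θ = 10.93° or 79.07°.
The larger angle is 79.07°.

79.1°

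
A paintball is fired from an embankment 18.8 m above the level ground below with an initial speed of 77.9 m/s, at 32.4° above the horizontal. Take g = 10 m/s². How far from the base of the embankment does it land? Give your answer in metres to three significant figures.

Components: vₓ = 77.90 cos 32.4° = 65.77 m/s, v_y0 = 77.90 sin 32.4° = 41.74 m/s.
With up positive and y = 0 at the ground: y(t) = 18.8 + (41.74) t − 5.000 t². Setting y = 0 and taking the positive root: t = [41.74 + √(41.74² + 2·10.0·18.8)] / 10.0 = (41.74 + 46.03) / 10.0 = 8.777 s.
Horizontal distance: R = vₓ t = 65.77 × 8.777 = 577.3 m.

577 m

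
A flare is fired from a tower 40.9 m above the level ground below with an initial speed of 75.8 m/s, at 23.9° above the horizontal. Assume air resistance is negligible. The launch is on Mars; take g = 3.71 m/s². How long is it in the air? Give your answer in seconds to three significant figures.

17.8 s

Resolve: vₓ = 75.80 cos 23.9° = 69.30 m/s and v_y0 = 75.80 sin 23.9° = 30.71 m/s.
Vertical motion (up positive, ground at y = 0): 1.855 t² − (30.71) t − 40.9 = 0, so t = (30.71 + √(30.71² + 2·3.71·40.9)) / 3.71 = (30.71 + 35.31) / 3.71 = 17.79 s.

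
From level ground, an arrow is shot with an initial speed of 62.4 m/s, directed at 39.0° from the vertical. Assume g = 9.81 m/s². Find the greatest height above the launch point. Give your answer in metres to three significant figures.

Components: vₓ = 62.40 sin 39.0° = 39.27 m/s, v_y0 = 62.40 cos 39.0° = 48.49 m/s.
Peak height H = v_y0² / (2g) = 2351.7 / 19.62 = 119.9 m.

120 m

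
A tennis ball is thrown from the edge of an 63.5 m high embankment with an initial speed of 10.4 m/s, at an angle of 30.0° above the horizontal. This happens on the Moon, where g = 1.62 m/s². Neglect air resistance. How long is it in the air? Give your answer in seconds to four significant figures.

Horizontal component vₓ = 10.40 cos 30.0° = 9.007 m/s; vertical v_y0 = 10.40 sin 30.0° = 5.200 m/s.
The projectile lands when y = 63.5 + (5.200) t − ½·1.62·t² = 0. Positive root: t = (5.200 + √(5.200² + 2·1.62·63.5)) / 1.62 = (5.200 + 15.26) / 1.62 = 12.63 s.

12.63 s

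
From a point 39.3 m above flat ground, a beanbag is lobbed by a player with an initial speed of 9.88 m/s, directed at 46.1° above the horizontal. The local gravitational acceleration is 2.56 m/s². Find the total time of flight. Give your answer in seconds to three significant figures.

8.98 s

Resolve: vₓ = 9.880 cos 46.1° = 6.851 m/s and v_y0 = 9.880 sin 46.1° = 7.119 m/s.
Vertical motion (up positive, ground at y = 0): 1.280 t² − (7.119) t − 39.3 = 0, so t = (7.119 + √(7.119² + 2·2.56·39.3)) / 2.56 = (7.119 + 15.87) / 2.56 = 8.981 s.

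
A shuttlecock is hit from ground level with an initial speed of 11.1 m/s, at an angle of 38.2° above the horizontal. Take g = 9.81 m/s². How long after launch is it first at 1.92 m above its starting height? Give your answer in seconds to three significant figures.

Components: vₓ = 11.10 cos 38.2° = 8.723 m/s, v_y0 = 11.10 sin 38.2° = 6.864 m/s.
Set y = v_y0 t − ½ g t² = 1.92: 4.905 t² − 6.864 t + 1.92 = 0.
Quadratic formula: t = (6.864 ± √9.4487) / 9.81 = (6.864 ± 3.074) / 9.81 → t = 0.3864 s or 1.013 s.
The first (ascending) time is 0.3864 s.

0.386 s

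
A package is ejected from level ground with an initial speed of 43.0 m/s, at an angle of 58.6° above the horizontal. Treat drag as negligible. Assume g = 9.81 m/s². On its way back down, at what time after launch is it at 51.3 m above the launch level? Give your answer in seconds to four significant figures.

vₓ = 43.00 cos 58.6° = 22.40 m/s; v_y0 = 43.00 sin 58.6° = 36.70 m/s.
Set y = v_y0 t − ½ g t² = 51.3: 4.905 t² − 36.70 t + 51.3 = 0.
t = [36.70 ± √(36.70² − 2·9.81·51.3)] / 9.81 = (36.70 ± 18.45) / 9.81, so t = 1.860 s or t = 5.623 s.
The descending-branch root is 5.623 s.

5.623 s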